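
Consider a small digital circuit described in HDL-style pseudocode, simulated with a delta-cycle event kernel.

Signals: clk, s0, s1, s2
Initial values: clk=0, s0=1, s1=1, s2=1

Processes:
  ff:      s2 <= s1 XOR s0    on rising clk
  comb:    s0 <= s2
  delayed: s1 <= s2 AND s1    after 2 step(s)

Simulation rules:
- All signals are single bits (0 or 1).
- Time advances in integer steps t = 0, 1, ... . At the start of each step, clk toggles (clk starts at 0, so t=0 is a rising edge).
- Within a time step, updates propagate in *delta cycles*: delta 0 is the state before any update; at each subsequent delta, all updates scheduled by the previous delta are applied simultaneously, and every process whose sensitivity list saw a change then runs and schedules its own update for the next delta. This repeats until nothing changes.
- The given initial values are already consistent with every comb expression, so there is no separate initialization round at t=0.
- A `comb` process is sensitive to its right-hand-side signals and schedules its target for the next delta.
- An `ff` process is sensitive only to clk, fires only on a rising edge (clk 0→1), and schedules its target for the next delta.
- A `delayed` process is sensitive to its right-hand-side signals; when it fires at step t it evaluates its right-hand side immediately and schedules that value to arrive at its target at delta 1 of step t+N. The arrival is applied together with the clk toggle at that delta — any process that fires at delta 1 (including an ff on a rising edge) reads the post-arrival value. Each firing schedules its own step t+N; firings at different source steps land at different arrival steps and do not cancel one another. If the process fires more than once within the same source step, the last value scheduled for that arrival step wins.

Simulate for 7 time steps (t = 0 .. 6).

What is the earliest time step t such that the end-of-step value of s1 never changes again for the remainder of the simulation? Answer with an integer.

t0.Δ0 s1=1 s0=1 s2=1 clk=0
t0.Δ1 s1=1 s0=1 s2=1 clk=1
t0.Δ2 s1=1 s0=1 s2=0 clk=1
t0.Δ3 s1=1 s0=0 s2=0 clk=1
t1.Δ0 s1=1 s0=0 s2=0 clk=1
t1.Δ1 s1=1 s0=0 s2=0 clk=0
t2.Δ0 s1=1 s0=0 s2=0 clk=0
t2.Δ1 s1=0 s0=0 s2=0 clk=1
t3.Δ0 s1=0 s0=0 s2=0 clk=1
t3.Δ1 s1=0 s0=0 s2=0 clk=0
t4.Δ0 s1=0 s0=0 s2=0 clk=0
t4.Δ1 s1=0 s0=0 s2=0 clk=1
t5.Δ0 s1=0 s0=0 s2=0 clk=1
t5.Δ1 s1=0 s0=0 s2=0 clk=0
t6.Δ0 s1=0 s0=0 s2=0 clk=0
t6.Δ1 s1=0 s0=0 s2=0 clk=1

2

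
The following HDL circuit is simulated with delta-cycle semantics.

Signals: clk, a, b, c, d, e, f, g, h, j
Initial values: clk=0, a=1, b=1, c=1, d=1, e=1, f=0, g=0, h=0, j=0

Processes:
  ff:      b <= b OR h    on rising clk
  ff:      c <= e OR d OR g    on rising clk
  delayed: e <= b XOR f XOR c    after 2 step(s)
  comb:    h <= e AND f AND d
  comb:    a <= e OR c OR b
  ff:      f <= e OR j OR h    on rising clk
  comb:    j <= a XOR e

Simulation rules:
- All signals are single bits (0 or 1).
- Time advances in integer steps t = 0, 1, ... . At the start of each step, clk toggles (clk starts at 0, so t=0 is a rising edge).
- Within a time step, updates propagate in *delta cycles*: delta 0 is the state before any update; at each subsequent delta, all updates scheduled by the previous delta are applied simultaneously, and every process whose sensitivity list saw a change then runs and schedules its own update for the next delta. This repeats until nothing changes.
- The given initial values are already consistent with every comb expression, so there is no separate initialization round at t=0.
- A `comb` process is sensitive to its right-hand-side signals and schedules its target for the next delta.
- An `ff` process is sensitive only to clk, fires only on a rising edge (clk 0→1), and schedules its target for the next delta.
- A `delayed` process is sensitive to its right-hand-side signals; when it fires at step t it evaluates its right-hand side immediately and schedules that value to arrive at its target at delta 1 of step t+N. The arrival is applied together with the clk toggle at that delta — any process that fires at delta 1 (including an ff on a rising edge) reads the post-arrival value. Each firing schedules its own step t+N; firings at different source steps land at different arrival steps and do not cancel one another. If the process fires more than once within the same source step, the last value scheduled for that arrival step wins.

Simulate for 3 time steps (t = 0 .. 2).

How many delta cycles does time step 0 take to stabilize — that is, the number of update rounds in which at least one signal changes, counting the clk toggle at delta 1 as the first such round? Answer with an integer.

t0.Δ0 j=0 g=0 f=0 h=0 clk=0 c=1 a=1 d=1 e=1 b=1
t0.Δ1 j=0 g=0 f=0 h=0 clk=1 c=1 a=1 d=1 e=1 b=1
t0.Δ2 j=0 g=0 f=1 h=0 clk=1 c=1 a=1 d=1 e=1 b=1
t0.Δ3 j=0 g=0 f=1 h=1 clk=1 c=1 a=1 d=1 e=1 b=1
t1.Δ0 j=0 g=0 f=1 h=1 clk=1 c=1 a=1 d=1 e=1 b=1
t1.Δ1 j=0 g=0 f=1 h=1 clk=0 c=1 a=1 d=1 e=1 b=1
t2.Δ0 j=0 g=0 f=1 h=1 clk=0 c=1 a=1 d=1 e=1 b=1
t2.Δ1 j=0 g=0 f=1 h=1 clk=1 c=1 a=1 d=1 e=1 b=1

3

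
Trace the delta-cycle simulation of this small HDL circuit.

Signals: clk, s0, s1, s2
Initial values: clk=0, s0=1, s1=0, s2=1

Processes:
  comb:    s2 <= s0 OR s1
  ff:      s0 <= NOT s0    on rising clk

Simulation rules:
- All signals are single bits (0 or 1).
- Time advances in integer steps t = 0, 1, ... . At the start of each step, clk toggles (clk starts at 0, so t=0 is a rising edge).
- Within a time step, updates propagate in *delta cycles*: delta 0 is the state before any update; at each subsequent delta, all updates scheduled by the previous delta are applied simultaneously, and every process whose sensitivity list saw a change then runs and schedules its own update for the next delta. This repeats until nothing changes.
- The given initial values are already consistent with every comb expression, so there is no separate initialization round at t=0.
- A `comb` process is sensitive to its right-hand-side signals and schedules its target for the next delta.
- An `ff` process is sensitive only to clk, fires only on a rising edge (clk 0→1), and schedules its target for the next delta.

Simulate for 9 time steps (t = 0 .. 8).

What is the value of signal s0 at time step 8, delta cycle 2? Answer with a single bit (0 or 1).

0

[bits: s1,s2,s0,clk]
t=0: Δ0=0110 Δ1=0111 Δ2=0101 Δ3=0001 | 3Δ
t=1: Δ0=0001 Δ1=0000 | 1Δ
t=2: Δ0=0000 Δ1=0001 Δ2=0011 Δ3=0111 | 3Δ
t=3: Δ0=0111 Δ1=0110 | 1Δ
t=4: Δ0=0110 Δ1=0111 Δ2=0101 Δ3=0001 | 3Δ
t=5: Δ0=0001 Δ1=0000 | 1Δ
t=6: Δ0=0000 Δ1=0001 Δ2=0011 Δ3=0111 | 3Δ
t=7: Δ0=0111 Δ1=0110 | 1Δ
t=8: Δ0=0110 Δ1=0111 Δ2=0101 Δ3=0001 | 3Δ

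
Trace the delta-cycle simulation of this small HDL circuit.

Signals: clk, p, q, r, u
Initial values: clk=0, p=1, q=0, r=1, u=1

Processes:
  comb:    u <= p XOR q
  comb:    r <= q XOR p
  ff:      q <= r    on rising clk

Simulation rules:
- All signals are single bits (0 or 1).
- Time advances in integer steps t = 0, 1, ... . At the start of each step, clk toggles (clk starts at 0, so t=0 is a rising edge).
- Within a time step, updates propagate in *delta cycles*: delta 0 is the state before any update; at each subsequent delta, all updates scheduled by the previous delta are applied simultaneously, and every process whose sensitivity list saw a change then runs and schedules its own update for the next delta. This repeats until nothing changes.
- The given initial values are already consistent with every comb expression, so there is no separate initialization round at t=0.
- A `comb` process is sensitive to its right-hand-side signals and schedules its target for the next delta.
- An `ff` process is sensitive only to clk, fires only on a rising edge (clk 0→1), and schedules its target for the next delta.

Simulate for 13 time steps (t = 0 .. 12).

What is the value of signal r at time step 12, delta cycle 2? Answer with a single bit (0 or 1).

t=0 Δ0: q=0 p=1 clk=0 u=1 r=1
  Δ1: clk:0→1
  Δ2: q:0→1
  Δ3: u:1→0, r:1→0
  (3Δ to stable)
t=1 Δ0: q=1 p=1 clk=1 u=0 r=0
  Δ1: clk:1→0
  (1Δ to stable)
t=2 Δ0: q=1 p=1 clk=0 u=0 r=0
  Δ1: clk:0→1
  Δ2: q:1→0
  Δ3: u:0→1, r:0→1
  (3Δ to stable)
t=3 Δ0: q=0 p=1 clk=1 u=1 r=1
  Δ1: clk:1→0
  (1Δ to stable)
t=4 Δ0: q=0 p=1 clk=0 u=1 r=1
  Δ1: clk:0→1
  Δ2: q:0→1
  Δ3: u:1→0, r:1→0
  (3Δ to stable)
t=5 Δ0: q=1 p=1 clk=1 u=0 r=0
  Δ1: clk:1→0
  (1Δ to stable)
t=6 Δ0: q=1 p=1 clk=0 u=0 r=0
  Δ1: clk:0→1
  Δ2: q:1→0
  Δ3: u:0→1, r:0→1
  (3Δ to stable)
t=7 Δ0: q=0 p=1 clk=1 u=1 r=1
  Δ1: clk:1→0
  (1Δ to stable)
t=8 Δ0: q=0 p=1 clk=0 u=1 r=1
  Δ1: clk:0→1
  Δ2: q:0→1
  Δ3: u:1→0, r:1→0
  (3Δ to stable)
t=9 Δ0: q=1 p=1 clk=1 u=0 r=0
  Δ1: clk:1→0
  (1Δ to stable)
t=10 Δ0: q=1 p=1 clk=0 u=0 r=0
  Δ1: clk:0→1
  Δ2: q:1→0
  Δ3: u:0→1, r:0→1
  (3Δ to stable)
t=11 Δ0: q=0 p=1 clk=1 u=1 r=1
  Δ1: clk:1→0
  (1Δ to stable)
t=12 Δ0: q=0 p=1 clk=0 u=1 r=1
  Δ1: clk:0→1
  Δ2: q:0→1
  Δ3: u:1→0, r:1→0
  (3Δ to stable)

1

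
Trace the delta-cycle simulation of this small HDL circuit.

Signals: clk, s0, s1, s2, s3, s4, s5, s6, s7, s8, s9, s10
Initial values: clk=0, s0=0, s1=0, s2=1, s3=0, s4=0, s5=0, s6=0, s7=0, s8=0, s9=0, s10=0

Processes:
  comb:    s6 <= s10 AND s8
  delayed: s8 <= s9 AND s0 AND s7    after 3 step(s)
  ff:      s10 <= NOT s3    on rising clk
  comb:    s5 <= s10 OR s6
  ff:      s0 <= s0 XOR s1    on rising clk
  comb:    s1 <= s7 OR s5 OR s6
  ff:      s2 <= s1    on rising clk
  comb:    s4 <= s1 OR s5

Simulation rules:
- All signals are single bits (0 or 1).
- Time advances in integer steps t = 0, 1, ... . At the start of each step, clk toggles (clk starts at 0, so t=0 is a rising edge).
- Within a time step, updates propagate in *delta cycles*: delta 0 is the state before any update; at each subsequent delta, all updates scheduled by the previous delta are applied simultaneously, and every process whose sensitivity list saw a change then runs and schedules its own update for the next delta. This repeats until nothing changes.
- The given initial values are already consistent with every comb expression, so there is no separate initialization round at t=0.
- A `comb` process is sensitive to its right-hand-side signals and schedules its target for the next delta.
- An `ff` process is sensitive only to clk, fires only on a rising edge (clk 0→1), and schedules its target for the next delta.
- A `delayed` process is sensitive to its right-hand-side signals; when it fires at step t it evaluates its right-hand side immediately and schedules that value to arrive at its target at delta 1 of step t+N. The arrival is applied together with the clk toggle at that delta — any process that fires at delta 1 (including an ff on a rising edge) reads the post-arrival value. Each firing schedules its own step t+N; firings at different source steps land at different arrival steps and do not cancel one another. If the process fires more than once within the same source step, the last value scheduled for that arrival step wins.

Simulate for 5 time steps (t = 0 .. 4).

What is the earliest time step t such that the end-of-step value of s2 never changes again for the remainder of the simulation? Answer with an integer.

t0.Δ0 clk=0 s3=0 s1=0 s6=0 s4=0 s7=0 s5=0 s8=0 s9=0 s0=0 s10=0 s2=1
t0.Δ1 clk=1 s3=0 s1=0 s6=0 s4=0 s7=0 s5=0 s8=0 s9=0 s0=0 s10=0 s2=1
t0.Δ2 clk=1 s3=0 s1=0 s6=0 s4=0 s7=0 s5=0 s8=0 s9=0 s0=0 s10=1 s2=0
t0.Δ3 clk=1 s3=0 s1=0 s6=0 s4=0 s7=0 s5=1 s8=0 s9=0 s0=0 s10=1 s2=0
t0.Δ4 clk=1 s3=0 s1=1 s6=0 s4=1 s7=0 s5=1 s8=0 s9=0 s0=0 s10=1 s2=0
t1.Δ0 clk=1 s3=0 s1=1 s6=0 s4=1 s7=0 s5=1 s8=0 s9=0 s0=0 s10=1 s2=0
t1.Δ1 clk=0 s3=0 s1=1 s6=0 s4=1 s7=0 s5=1 s8=0 s9=0 s0=0 s10=1 s2=0
t2.Δ0 clk=0 s3=0 s1=1 s6=0 s4=1 s7=0 s5=1 s8=0 s9=0 s0=0 s10=1 s2=0
t2.Δ1 clk=1 s3=0 s1=1 s6=0 s4=1 s7=0 s5=1 s8=0 s9=0 s0=0 s10=1 s2=0
t2.Δ2 clk=1 s3=0 s1=1 s6=0 s4=1 s7=0 s5=1 s8=0 s9=0 s0=1 s10=1 s2=1
t3.Δ0 clk=1 s3=0 s1=1 s6=0 s4=1 s7=0 s5=1 s8=0 s9=0 s0=1 s10=1 s2=1
t3.Δ1 clk=0 s3=0 s1=1 s6=0 s4=1 s7=0 s5=1 s8=0 s9=0 s0=1 s10=1 s2=1
t4.Δ0 clk=0 s3=0 s1=1 s6=0 s4=1 s7=0 s5=1 s8=0 s9=0 s0=1 s10=1 s2=1
t4.Δ1 clk=1 s3=0 s1=1 s6=0 s4=1 s7=0 s5=1 s8=0 s9=0 s0=1 s10=1 s2=1
t4.Δ2 clk=1 s3=0 s1=1 s6=0 s4=1 s7=0 s5=1 s8=0 s9=0 s0=0 s10=1 s2=1

2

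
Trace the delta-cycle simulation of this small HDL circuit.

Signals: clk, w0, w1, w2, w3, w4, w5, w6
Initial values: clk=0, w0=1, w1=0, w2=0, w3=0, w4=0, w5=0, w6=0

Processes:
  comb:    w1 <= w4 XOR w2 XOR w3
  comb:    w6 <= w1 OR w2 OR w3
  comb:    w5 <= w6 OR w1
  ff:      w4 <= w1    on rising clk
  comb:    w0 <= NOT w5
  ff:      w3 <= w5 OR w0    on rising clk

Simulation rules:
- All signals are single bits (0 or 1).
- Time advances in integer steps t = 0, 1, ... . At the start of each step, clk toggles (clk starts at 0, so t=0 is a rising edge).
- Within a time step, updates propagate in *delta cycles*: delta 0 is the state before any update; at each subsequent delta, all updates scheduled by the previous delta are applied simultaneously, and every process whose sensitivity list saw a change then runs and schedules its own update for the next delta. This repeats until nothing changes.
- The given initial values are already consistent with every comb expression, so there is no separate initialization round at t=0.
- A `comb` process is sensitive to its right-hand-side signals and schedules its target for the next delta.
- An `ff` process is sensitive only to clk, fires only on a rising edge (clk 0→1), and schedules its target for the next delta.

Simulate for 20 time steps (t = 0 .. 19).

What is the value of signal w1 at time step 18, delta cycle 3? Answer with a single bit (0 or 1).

[bits: w1,w4,w5,w0,w3,w2,clk,w6]
t=0: Δ0=00010000 Δ1=00010010 Δ2=00011010 Δ3=10011011 Δ4=10111011 Δ5=10101011 | 5Δ
t=1: Δ0=10101011 Δ1=10101001 | 1Δ
t=2: Δ0=10101001 Δ1=10101011 Δ2=11101011 Δ3=01101011 | 3Δ
t=3: Δ0=01101011 Δ1=01101001 | 1Δ
t=4: Δ0=01101001 Δ1=01101011 Δ2=00101011 Δ3=10101011 | 3Δ
t=5: Δ0=10101011 Δ1=10101001 | 1Δ
t=6: Δ0=10101001 Δ1=10101011 Δ2=11101011 Δ3=01101011 | 3Δ
t=7: Δ0=01101011 Δ1=01101001 | 1Δ
t=8: Δ0=01101001 Δ1=01101011 Δ2=00101011 Δ3=10101011 | 3Δ
t=9: Δ0=10101011 Δ1=10101001 | 1Δ
t=10: Δ0=10101001 Δ1=10101011 Δ2=11101011 Δ3=01101011 | 3Δ
t=11: Δ0=01101011 Δ1=01101001 | 1Δ
t=12: Δ0=01101001 Δ1=01101011 Δ2=00101011 Δ3=10101011 | 3Δ
t=13: Δ0=10101011 Δ1=10101001 | 1Δ
t=14: Δ0=10101001 Δ1=10101011 Δ2=11101011 Δ3=01101011 | 3Δ
t=15: Δ0=01101011 Δ1=01101001 | 1Δ
t=16: Δ0=01101001 Δ1=01101011 Δ2=00101011 Δ3=10101011 | 3Δ
t=17: Δ0=10101011 Δ1=10101001 | 1Δ
t=18: Δ0=10101001 Δ1=10101011 Δ2=11101011 Δ3=01101011 | 3Δ
t=19: Δ0=01101011 Δ1=01101001 | 1Δ

0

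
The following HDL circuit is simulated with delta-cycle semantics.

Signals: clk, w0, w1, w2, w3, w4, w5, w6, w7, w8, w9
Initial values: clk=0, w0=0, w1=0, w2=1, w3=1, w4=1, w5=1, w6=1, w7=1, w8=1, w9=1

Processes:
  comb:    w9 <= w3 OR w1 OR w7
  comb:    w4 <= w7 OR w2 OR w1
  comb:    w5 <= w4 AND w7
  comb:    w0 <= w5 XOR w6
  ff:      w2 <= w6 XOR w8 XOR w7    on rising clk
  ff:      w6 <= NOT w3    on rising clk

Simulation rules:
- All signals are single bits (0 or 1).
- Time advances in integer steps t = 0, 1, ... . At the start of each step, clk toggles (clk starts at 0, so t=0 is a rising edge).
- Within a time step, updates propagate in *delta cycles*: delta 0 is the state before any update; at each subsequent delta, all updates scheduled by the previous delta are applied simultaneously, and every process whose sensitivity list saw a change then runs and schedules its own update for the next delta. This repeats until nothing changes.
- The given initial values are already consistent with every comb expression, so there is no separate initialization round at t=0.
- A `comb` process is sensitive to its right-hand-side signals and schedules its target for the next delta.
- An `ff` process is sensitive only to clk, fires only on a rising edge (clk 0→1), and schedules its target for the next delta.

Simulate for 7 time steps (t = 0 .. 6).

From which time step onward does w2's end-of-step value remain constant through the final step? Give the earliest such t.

t=0 Δ0: clk=0 w9=1 w6=1 w2=1 w8=1 w1=0 w4=1 w5=1 w0=0 w7=1 w3=1
  Δ1: clk:0→1
  Δ2: w6:1→0
  Δ3: w0:0→1
  (3Δ to stable)
t=1 Δ0: clk=1 w9=1 w6=0 w2=1 w8=1 w1=0 w4=1 w5=1 w0=1 w7=1 w3=1
  Δ1: clk:1→0
  (1Δ to stable)
t=2 Δ0: clk=0 w9=1 w6=0 w2=1 w8=1 w1=0 w4=1 w5=1 w0=1 w7=1 w3=1
  Δ1: clk:0→1
  Δ2: w2:1→0
  (2Δ to stable)
t=3 Δ0: clk=1 w9=1 w6=0 w2=0 w8=1 w1=0 w4=1 w5=1 w0=1 w7=1 w3=1
  Δ1: clk:1→0
  (1Δ to stable)
t=4 Δ0: clk=0 w9=1 w6=0 w2=0 w8=1 w1=0 w4=1 w5=1 w0=1 w7=1 w3=1
  Δ1: clk:0→1
  (1Δ to stable)
t=5 Δ0: clk=1 w9=1 w6=0 w2=0 w8=1 w1=0 w4=1 w5=1 w0=1 w7=1 w3=1
  Δ1: clk:1→0
  (1Δ to stable)
t=6 Δ0: clk=0 w9=1 w6=0 w2=0 w8=1 w1=0 w4=1 w5=1 w0=1 w7=1 w3=1
  Δ1: clk:0→1
  (1Δ to stable)

2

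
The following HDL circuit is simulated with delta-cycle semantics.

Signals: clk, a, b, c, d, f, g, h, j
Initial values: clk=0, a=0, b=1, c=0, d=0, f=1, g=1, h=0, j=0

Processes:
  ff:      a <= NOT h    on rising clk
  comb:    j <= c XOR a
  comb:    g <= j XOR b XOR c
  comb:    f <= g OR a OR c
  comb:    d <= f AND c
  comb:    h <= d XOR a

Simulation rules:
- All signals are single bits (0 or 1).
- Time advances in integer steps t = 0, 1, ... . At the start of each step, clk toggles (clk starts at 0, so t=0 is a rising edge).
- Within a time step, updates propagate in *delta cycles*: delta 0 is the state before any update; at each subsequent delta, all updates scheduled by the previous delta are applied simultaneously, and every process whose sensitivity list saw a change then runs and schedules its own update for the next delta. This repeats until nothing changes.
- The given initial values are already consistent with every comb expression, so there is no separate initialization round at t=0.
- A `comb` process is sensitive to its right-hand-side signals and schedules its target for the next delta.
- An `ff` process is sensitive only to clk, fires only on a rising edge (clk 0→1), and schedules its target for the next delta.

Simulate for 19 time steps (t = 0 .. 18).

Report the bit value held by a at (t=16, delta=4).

1

[bits: b,c,f,a,g,d,clk,j,h]
t=0: Δ0=101010000 Δ1=101010100 Δ2=101110100 Δ3=101110111 Δ4=101100111 | 4Δ
t=1: Δ0=101100111 Δ1=101100011 | 1Δ
t=2: Δ0=101100011 Δ1=101100111 Δ2=101000111 Δ3=100000100 Δ4=100010100 Δ5=101010100 | 5Δ
t=3: Δ0=101010100 Δ1=101010000 | 1Δ
t=4: Δ0=101010000 Δ1=101010100 Δ2=101110100 Δ3=101110111 Δ4=101100111 | 4Δ
t=5: Δ0=101100111 Δ1=101100011 | 1Δ
t=6: Δ0=101100011 Δ1=101100111 Δ2=101000111 Δ3=100000100 Δ4=100010100 Δ5=101010100 | 5Δ
t=7: Δ0=101010100 Δ1=101010000 | 1Δ
t=8: Δ0=101010000 Δ1=101010100 Δ2=101110100 Δ3=101110111 Δ4=101100111 | 4Δ
t=9: Δ0=101100111 Δ1=101100011 | 1Δ
t=10: Δ0=101100011 Δ1=101100111 Δ2=101000111 Δ3=100000100 Δ4=100010100 Δ5=101010100 | 5Δ
t=11: Δ0=101010100 Δ1=101010000 | 1Δ
t=12: Δ0=101010000 Δ1=101010100 Δ2=101110100 Δ3=101110111 Δ4=101100111 | 4Δ
t=13: Δ0=101100111 Δ1=101100011 | 1Δ
t=14: Δ0=101100011 Δ1=101100111 Δ2=101000111 Δ3=100000100 Δ4=100010100 Δ5=101010100 | 5Δ
t=15: Δ0=101010100 Δ1=101010000 | 1Δ
t=16: Δ0=101010000 Δ1=101010100 Δ2=101110100 Δ3=101110111 Δ4=101100111 | 4Δ
t=17: Δ0=101100111 Δ1=101100011 | 1Δ
t=18: Δ0=101100011 Δ1=101100111 Δ2=101000111 Δ3=100000100 Δ4=100010100 Δ5=101010100 | 5Δ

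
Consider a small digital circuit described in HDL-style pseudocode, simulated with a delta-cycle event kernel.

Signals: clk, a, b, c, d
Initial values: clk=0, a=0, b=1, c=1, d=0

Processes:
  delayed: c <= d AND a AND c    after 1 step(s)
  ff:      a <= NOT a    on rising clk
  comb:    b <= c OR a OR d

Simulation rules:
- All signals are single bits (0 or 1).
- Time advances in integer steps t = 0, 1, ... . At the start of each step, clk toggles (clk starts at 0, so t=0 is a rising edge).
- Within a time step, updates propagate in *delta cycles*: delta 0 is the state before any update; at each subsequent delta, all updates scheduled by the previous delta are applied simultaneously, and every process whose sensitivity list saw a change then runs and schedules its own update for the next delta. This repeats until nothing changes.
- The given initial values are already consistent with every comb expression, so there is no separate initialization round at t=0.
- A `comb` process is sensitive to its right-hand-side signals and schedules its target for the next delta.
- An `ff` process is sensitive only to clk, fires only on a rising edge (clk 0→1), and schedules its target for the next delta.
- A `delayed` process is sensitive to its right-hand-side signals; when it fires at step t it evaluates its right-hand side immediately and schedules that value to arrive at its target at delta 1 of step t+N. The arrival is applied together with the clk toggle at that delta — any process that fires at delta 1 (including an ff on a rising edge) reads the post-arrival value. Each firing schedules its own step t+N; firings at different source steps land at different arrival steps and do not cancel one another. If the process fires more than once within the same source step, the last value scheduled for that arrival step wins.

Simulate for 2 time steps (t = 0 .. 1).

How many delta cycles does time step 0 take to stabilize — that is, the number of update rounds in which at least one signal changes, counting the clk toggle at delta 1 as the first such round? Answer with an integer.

[bits: a,c,b,d,clk]
t=0: Δ0=01100 Δ1=01101 Δ2=11101 | 2Δ
t=1: Δ0=11101 Δ1=10100 | 1Δ

2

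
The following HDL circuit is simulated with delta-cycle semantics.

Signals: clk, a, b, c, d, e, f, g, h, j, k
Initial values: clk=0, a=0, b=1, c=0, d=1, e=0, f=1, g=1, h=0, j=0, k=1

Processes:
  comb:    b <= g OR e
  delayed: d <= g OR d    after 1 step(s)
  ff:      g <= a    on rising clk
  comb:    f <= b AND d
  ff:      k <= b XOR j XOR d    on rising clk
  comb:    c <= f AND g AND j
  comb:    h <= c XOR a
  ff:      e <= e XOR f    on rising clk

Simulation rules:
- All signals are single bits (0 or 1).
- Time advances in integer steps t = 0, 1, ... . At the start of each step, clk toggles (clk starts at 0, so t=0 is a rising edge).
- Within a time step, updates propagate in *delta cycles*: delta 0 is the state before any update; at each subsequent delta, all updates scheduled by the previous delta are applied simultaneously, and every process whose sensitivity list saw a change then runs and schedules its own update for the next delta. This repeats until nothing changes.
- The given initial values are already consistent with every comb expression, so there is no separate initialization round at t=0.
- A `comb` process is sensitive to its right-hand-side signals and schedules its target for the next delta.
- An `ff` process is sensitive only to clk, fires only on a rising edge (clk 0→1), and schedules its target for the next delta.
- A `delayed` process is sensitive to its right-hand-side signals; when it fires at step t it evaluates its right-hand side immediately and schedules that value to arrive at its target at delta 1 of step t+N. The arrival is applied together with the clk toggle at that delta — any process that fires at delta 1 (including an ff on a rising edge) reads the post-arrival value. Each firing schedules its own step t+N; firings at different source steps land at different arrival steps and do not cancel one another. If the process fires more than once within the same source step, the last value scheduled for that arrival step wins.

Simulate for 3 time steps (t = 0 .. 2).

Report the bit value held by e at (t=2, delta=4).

t=0 Δ0: f=1 d=1 c=0 a=0 clk=0 b=1 e=0 j=0 h=0 k=1 g=1
  Δ1: clk:0→1
  Δ2: e:0→1, k:1→0, g:1→0
  (2Δ to stable)
t=1 Δ0: f=1 d=1 c=0 a=0 clk=1 b=1 e=1 j=0 h=0 k=0 g=0
  Δ1: clk:1→0
  (1Δ to stable)
t=2 Δ0: f=1 d=1 c=0 a=0 clk=0 b=1 e=1 j=0 h=0 k=0 g=0
  Δ1: clk:0→1
  Δ2: e:1→0
  Δ3: b:1→0
  Δ4: f:1→0
  (4Δ to stable)

0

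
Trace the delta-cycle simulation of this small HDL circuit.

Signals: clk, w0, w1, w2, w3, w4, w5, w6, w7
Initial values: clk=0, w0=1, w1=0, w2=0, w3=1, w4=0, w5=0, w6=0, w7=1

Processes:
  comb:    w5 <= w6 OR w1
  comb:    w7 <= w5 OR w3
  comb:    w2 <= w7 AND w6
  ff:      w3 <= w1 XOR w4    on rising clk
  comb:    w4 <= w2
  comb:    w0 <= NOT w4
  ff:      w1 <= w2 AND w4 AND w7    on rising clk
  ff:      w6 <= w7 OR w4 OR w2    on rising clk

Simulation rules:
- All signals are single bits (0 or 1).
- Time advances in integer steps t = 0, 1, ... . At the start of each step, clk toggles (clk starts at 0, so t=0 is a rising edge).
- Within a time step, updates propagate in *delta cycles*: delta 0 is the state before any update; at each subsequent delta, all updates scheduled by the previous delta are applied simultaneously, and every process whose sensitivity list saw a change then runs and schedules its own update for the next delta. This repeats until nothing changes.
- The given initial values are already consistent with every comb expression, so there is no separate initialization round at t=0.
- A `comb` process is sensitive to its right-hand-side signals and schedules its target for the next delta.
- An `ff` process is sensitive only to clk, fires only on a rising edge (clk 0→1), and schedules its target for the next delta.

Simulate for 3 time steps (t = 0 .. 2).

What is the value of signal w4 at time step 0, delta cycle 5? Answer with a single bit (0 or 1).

t=0 Δ0: w1=0 w2=0 w0=1 w6=0 w7=1 w3=1 w5=0 w4=0 clk=0
  Δ1: clk:0→1
  Δ2: w6:0→1, w3:1→0
  Δ3: w2:0→1, w7:1→0, w5:0→1
  Δ4: w2:1→0, w7:0→1, w4:0→1
  Δ5: w2:0→1, w0:1→0, w4:1→0
  Δ6: w0:0→1, w4:0→1
  Δ7: w0:1→0
  (7Δ to stable)
t=1 Δ0: w1=0 w2=1 w0=0 w6=1 w7=1 w3=0 w5=1 w4=1 clk=1
  Δ1: clk:1→0
  (1Δ to stable)
t=2 Δ0: w1=0 w2=1 w0=0 w6=1 w7=1 w3=0 w5=1 w4=1 clk=0
  Δ1: clk:0→1
  Δ2: w1:0→1, w3:0→1
  (2Δ to stable)

0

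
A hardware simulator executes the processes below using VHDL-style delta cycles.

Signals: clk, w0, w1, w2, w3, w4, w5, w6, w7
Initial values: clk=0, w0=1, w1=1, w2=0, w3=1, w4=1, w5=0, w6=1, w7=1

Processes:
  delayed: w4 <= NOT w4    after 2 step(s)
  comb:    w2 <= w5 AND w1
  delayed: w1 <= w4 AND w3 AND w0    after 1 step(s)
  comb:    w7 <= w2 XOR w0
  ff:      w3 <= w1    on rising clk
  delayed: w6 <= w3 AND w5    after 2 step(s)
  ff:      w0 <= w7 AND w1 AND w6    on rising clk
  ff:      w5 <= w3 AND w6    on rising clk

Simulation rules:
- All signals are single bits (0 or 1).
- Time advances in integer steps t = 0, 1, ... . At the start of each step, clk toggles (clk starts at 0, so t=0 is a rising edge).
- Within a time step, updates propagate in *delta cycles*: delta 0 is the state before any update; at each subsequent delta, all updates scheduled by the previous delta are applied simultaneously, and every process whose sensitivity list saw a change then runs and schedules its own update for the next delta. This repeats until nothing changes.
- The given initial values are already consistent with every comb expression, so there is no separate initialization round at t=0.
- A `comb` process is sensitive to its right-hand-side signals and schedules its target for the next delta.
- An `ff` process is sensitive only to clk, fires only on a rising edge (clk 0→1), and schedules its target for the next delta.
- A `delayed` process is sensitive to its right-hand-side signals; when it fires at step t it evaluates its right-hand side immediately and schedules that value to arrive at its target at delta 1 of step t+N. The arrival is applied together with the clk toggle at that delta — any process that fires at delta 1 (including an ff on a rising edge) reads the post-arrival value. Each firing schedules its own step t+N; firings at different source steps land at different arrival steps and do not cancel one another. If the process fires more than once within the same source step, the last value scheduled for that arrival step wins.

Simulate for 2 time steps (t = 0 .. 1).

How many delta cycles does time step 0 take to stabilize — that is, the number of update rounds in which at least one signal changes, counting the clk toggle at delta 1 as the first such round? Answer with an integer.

t0.Δ0 clk=0 w5=0 w0=1 w7=1 w1=1 w6=1 w3=1 w4=1 w2=0
t0.Δ1 clk=1 w5=0 w0=1 w7=1 w1=1 w6=1 w3=1 w4=1 w2=0
t0.Δ2 clk=1 w5=1 w0=1 w7=1 w1=1 w6=1 w3=1 w4=1 w2=0
t0.Δ3 clk=1 w5=1 w0=1 w7=1 w1=1 w6=1 w3=1 w4=1 w2=1
t0.Δ4 clk=1 w5=1 w0=1 w7=0 w1=1 w6=1 w3=1 w4=1 w2=1
t1.Δ0 clk=1 w5=1 w0=1 w7=0 w1=1 w6=1 w3=1 w4=1 w2=1
t1.Δ1 clk=0 w5=1 w0=1 w7=0 w1=1 w6=1 w3=1 w4=1 w2=1

4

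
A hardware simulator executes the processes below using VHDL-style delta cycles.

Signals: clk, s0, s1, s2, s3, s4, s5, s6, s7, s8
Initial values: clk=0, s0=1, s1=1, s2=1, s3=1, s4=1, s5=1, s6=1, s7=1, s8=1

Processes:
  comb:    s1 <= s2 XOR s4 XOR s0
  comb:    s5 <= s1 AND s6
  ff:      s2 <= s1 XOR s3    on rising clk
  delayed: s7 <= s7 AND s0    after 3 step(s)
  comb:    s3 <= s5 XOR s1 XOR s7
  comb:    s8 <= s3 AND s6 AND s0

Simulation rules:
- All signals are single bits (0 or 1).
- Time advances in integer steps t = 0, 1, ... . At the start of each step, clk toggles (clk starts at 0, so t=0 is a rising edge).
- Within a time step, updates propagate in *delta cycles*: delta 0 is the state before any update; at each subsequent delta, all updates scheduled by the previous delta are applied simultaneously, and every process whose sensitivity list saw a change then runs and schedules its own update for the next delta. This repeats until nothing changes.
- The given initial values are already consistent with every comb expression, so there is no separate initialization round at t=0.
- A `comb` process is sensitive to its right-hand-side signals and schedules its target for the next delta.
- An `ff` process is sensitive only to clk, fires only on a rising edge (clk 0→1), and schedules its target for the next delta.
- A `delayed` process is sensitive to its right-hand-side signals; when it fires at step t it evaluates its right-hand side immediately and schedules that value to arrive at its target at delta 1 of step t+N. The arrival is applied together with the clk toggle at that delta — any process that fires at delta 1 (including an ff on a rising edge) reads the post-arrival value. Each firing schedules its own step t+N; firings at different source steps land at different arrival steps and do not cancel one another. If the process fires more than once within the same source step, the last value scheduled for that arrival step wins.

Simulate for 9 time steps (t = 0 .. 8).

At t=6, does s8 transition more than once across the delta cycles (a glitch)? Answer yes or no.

yes

t0.Δ0 s3=1 s2=1 s4=1 s7=1 s6=1 s0=1 s8=1 s1=1 s5=1 clk=0
t0.Δ1 s3=1 s2=1 s4=1 s7=1 s6=1 s0=1 s8=1 s1=1 s5=1 clk=1
t0.Δ2 s3=1 s2=0 s4=1 s7=1 s6=1 s0=1 s8=1 s1=1 s5=1 clk=1
t0.Δ3 s3=1 s2=0 s4=1 s7=1 s6=1 s0=1 s8=1 s1=0 s5=1 clk=1
t0.Δ4 s3=0 s2=0 s4=1 s7=1 s6=1 s0=1 s8=1 s1=0 s5=0 clk=1
t0.Δ5 s3=1 s2=0 s4=1 s7=1 s6=1 s0=1 s8=0 s1=0 s5=0 clk=1
t0.Δ6 s3=1 s2=0 s4=1 s7=1 s6=1 s0=1 s8=1 s1=0 s5=0 clk=1
t1.Δ0 s3=1 s2=0 s4=1 s7=1 s6=1 s0=1 s8=1 s1=0 s5=0 clk=1
t1.Δ1 s3=1 s2=0 s4=1 s7=1 s6=1 s0=1 s8=1 s1=0 s5=0 clk=0
t2.Δ0 s3=1 s2=0 s4=1 s7=1 s6=1 s0=1 s8=1 s1=0 s5=0 clk=0
t2.Δ1 s3=1 s2=0 s4=1 s7=1 s6=1 s0=1 s8=1 s1=0 s5=0 clk=1
t2.Δ2 s3=1 s2=1 s4=1 s7=1 s6=1 s0=1 s8=1 s1=0 s5=0 clk=1
t2.Δ3 s3=1 s2=1 s4=1 s7=1 s6=1 s0=1 s8=1 s1=1 s5=0 clk=1
t2.Δ4 s3=0 s2=1 s4=1 s7=1 s6=1 s0=1 s8=1 s1=1 s5=1 clk=1
t2.Δ5 s3=1 s2=1 s4=1 s7=1 s6=1 s0=1 s8=0 s1=1 s5=1 clk=1
t2.Δ6 s3=1 s2=1 s4=1 s7=1 s6=1 s0=1 s8=1 s1=1 s5=1 clk=1
t3.Δ0 s3=1 s2=1 s4=1 s7=1 s6=1 s0=1 s8=1 s1=1 s5=1 clk=1
t3.Δ1 s3=1 s2=1 s4=1 s7=1 s6=1 s0=1 s8=1 s1=1 s5=1 clk=0
t4.Δ0 s3=1 s2=1 s4=1 s7=1 s6=1 s0=1 s8=1 s1=1 s5=1 clk=0
t4.Δ1 s3=1 s2=1 s4=1 s7=1 s6=1 s0=1 s8=1 s1=1 s5=1 clk=1
t4.Δ2 s3=1 s2=0 s4=1 s7=1 s6=1 s0=1 s8=1 s1=1 s5=1 clk=1
t4.Δ3 s3=1 s2=0 s4=1 s7=1 s6=1 s0=1 s8=1 s1=0 s5=1 clk=1
t4.Δ4 s3=0 s2=0 s4=1 s7=1 s6=1 s0=1 s8=1 s1=0 s5=0 clk=1
t4.Δ5 s3=1 s2=0 s4=1 s7=1 s6=1 s0=1 s8=0 s1=0 s5=0 clk=1
t4.Δ6 s3=1 s2=0 s4=1 s7=1 s6=1 s0=1 s8=1 s1=0 s5=0 clk=1
t5.Δ0 s3=1 s2=0 s4=1 s7=1 s6=1 s0=1 s8=1 s1=0 s5=0 clk=1
t5.Δ1 s3=1 s2=0 s4=1 s7=1 s6=1 s0=1 s8=1 s1=0 s5=0 clk=0
t6.Δ0 s3=1 s2=0 s4=1 s7=1 s6=1 s0=1 s8=1 s1=0 s5=0 clk=0
t6.Δ1 s3=1 s2=0 s4=1 s7=1 s6=1 s0=1 s8=1 s1=0 s5=0 clk=1
t6.Δ2 s3=1 s2=1 s4=1 s7=1 s6=1 s0=1 s8=1 s1=0 s5=0 clk=1
t6.Δ3 s3=1 s2=1 s4=1 s7=1 s6=1 s0=1 s8=1 s1=1 s5=0 clk=1
t6.Δ4 s3=0 s2=1 s4=1 s7=1 s6=1 s0=1 s8=1 s1=1 s5=1 clk=1
t6.Δ5 s3=1 s2=1 s4=1 s7=1 s6=1 s0=1 s8=0 s1=1 s5=1 clk=1
t6.Δ6 s3=1 s2=1 s4=1 s7=1 s6=1 s0=1 s8=1 s1=1 s5=1 clk=1
t7.Δ0 s3=1 s2=1 s4=1 s7=1 s6=1 s0=1 s8=1 s1=1 s5=1 clk=1
t7.Δ1 s3=1 s2=1 s4=1 s7=1 s6=1 s0=1 s8=1 s1=1 s5=1 clk=0
t8.Δ0 s3=1 s2=1 s4=1 s7=1 s6=1 s0=1 s8=1 s1=1 s5=1 clk=0
t8.Δ1 s3=1 s2=1 s4=1 s7=1 s6=1 s0=1 s8=1 s1=1 s5=1 clk=1
t8.Δ2 s3=1 s2=0 s4=1 s7=1 s6=1 s0=1 s8=1 s1=1 s5=1 clk=1
t8.Δ3 s3=1 s2=0 s4=1 s7=1 s6=1 s0=1 s8=1 s1=0 s5=1 clk=1
t8.Δ4 s3=0 s2=0 s4=1 s7=1 s6=1 s0=1 s8=1 s1=0 s5=0 clk=1
t8.Δ5 s3=1 s2=0 s4=1 s7=1 s6=1 s0=1 s8=0 s1=0 s5=0 clk=1
t8.Δ6 s3=1 s2=0 s4=1 s7=1 s6=1 s0=1 s8=1 s1=0 s5=0 clk=1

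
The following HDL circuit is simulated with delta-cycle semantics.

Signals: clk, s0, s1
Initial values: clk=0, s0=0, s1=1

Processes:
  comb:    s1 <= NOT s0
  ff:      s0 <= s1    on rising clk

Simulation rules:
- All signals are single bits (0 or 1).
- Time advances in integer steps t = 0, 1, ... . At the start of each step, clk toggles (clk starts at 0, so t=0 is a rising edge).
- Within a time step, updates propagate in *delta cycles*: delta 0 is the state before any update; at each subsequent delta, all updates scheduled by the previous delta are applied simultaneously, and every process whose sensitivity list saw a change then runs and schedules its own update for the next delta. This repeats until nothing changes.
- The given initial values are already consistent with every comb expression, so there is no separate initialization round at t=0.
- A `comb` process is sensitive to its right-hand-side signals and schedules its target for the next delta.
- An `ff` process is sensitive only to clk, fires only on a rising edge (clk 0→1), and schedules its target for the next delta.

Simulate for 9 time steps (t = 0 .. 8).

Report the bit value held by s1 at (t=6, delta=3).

[bits: clk,s1,s0]
t=0: Δ0=010 Δ1=110 Δ2=111 Δ3=101 | 3Δ
t=1: Δ0=101 Δ1=001 | 1Δ
t=2: Δ0=001 Δ1=101 Δ2=100 Δ3=110 | 3Δ
t=3: Δ0=110 Δ1=010 | 1Δ
t=4: Δ0=010 Δ1=110 Δ2=111 Δ3=101 | 3Δ
t=5: Δ0=101 Δ1=001 | 1Δ
t=6: Δ0=001 Δ1=101 Δ2=100 Δ3=110 | 3Δ
t=7: Δ0=110 Δ1=010 | 1Δ
t=8: Δ0=010 Δ1=110 Δ2=111 Δ3=101 | 3Δ

1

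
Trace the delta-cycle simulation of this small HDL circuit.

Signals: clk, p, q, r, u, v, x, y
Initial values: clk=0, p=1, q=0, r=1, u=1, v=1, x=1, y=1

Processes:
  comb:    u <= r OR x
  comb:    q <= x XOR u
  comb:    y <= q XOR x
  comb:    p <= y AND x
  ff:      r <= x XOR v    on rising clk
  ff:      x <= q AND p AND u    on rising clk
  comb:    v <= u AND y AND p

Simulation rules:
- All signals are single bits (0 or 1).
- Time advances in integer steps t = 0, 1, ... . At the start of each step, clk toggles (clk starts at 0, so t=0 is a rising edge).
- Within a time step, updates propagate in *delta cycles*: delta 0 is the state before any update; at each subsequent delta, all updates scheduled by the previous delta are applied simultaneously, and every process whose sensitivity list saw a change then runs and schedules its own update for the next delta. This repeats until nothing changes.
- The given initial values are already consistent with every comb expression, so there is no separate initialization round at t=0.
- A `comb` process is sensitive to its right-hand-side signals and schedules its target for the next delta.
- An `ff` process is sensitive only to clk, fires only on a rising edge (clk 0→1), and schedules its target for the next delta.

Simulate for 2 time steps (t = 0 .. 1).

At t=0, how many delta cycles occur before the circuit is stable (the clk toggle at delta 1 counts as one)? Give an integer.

5

t0.Δ0 y=1 r=1 q=0 clk=0 v=1 p=1 u=1 x=1
t0.Δ1 y=1 r=1 q=0 clk=1 v=1 p=1 u=1 x=1
t0.Δ2 y=1 r=0 q=0 clk=1 v=1 p=1 u=1 x=0
t0.Δ3 y=0 r=0 q=1 clk=1 v=1 p=0 u=0 x=0
t0.Δ4 y=1 r=0 q=0 clk=1 v=0 p=0 u=0 x=0
t0.Δ5 y=0 r=0 q=0 clk=1 v=0 p=0 u=0 x=0
t1.Δ0 y=0 r=0 q=0 clk=1 v=0 p=0 u=0 x=0
t1.Δ1 y=0 r=0 q=0 clk=0 v=0 p=0 u=0 x=0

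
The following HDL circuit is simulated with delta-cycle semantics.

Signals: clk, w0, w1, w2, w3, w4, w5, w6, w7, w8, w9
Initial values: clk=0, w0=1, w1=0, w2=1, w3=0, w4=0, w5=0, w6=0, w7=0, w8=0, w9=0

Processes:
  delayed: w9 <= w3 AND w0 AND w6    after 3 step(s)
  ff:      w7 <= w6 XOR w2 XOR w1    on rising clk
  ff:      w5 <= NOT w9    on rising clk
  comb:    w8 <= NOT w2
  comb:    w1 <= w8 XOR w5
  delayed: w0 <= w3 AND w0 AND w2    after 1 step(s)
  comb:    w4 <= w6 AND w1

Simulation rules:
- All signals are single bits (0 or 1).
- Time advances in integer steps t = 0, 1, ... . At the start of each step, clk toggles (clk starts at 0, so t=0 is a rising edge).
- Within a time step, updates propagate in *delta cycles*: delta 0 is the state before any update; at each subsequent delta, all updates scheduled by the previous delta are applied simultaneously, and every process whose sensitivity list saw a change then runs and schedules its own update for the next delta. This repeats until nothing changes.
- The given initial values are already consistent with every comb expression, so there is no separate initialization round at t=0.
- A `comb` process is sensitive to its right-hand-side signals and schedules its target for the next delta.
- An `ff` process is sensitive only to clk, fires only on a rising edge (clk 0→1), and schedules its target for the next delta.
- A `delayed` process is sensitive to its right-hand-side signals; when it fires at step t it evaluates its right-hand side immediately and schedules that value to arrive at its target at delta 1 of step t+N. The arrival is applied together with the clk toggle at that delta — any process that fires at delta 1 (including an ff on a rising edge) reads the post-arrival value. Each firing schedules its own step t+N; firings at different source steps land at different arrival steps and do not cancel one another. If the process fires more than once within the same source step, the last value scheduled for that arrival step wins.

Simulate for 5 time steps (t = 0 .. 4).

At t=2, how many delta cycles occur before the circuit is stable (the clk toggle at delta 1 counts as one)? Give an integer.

[bits: w9,w5,w4,w3,w1,w7,w0,w2,w6,clk,w8]
t=0: Δ0=00000011000 Δ1=00000011010 Δ2=01000111010 Δ3=01001111010 | 3Δ
t=1: Δ0=01001111010 Δ1=01001111000 | 1Δ
t=2: Δ0=01001111000 Δ1=01001111010 Δ2=01001011010 | 2Δ
t=3: Δ0=01001011010 Δ1=01001011000 | 1Δ
t=4: Δ0=01001011000 Δ1=01001011010 | 1Δ

2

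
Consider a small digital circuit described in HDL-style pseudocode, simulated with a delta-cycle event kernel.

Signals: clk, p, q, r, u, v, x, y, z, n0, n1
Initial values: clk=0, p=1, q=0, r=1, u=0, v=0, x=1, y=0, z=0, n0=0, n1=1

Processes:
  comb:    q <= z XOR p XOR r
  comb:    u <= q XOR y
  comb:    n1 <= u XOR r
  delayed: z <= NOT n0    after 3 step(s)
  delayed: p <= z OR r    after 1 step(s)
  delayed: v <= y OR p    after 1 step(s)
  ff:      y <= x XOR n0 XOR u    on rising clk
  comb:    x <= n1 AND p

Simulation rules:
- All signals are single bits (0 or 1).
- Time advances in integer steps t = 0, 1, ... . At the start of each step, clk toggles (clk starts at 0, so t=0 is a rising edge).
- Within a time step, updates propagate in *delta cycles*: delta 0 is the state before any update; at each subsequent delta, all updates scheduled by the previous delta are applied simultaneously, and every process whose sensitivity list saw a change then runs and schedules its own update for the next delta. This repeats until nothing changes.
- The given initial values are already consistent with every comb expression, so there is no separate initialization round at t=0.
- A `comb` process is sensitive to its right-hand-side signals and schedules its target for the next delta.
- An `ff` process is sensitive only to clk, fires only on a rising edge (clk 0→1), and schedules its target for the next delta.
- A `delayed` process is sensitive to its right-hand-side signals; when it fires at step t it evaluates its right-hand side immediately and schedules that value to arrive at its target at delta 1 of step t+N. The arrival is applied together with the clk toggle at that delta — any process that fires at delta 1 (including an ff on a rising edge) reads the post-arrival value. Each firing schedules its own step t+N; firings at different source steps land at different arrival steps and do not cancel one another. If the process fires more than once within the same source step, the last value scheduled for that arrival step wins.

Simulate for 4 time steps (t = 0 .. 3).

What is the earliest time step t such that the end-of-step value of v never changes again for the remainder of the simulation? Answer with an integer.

1

t=0 Δ0: n0=0 z=0 y=0 q=0 v=0 clk=0 p=1 r=1 n1=1 u=0 x=1
  Δ1: clk:0→1
  Δ2: y:0→1
  Δ3: u:0→1
  Δ4: n1:1→0
  Δ5: x:1→0
  (5Δ to stable)
t=1 Δ0: n0=0 z=0 y=1 q=0 v=0 clk=1 p=1 r=1 n1=0 u=1 x=0
  Δ1: v:0→1, clk:1→0
  (1Δ to stable)
t=2 Δ0: n0=0 z=0 y=1 q=0 v=1 clk=0 p=1 r=1 n1=0 u=1 x=0
  Δ1: clk:0→1
  (1Δ to stable)
t=3 Δ0: n0=0 z=0 y=1 q=0 v=1 clk=1 p=1 r=1 n1=0 u=1 x=0
  Δ1: clk:1→0
  (1Δ to stable)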